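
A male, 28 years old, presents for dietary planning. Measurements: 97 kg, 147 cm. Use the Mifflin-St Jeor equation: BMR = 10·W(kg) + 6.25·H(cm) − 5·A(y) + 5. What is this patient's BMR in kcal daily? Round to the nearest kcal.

1754 kcal daily

Mifflin-St Jeor (male): BMR = 10(97) + 6.25(147) − 5(28) + 5 = 970 + 918.75 − 140 + 5 = 1753.75 kcal/day.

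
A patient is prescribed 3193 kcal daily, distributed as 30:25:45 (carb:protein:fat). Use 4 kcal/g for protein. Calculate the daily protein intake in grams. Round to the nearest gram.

Protein energy = 25% × 3193 = 798.25 kcal.
At 4 kcal/g: 798.25 ÷ 4 = 199.5625 g.

200 g/day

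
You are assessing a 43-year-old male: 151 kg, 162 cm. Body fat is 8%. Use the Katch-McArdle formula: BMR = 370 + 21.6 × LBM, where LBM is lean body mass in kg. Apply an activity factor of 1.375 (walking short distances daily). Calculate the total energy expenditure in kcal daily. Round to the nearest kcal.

4635 kcal daily

LBM = 151 × (1 − 0.08) = 138.92 kg. Katch-McArdle: BMR = 370 + 21.6 × 138.92 = 3370.672 kcal/day.
TEE = BMR × activity factor = 3370.672 × 1.375 = 4634.674 kcal/day.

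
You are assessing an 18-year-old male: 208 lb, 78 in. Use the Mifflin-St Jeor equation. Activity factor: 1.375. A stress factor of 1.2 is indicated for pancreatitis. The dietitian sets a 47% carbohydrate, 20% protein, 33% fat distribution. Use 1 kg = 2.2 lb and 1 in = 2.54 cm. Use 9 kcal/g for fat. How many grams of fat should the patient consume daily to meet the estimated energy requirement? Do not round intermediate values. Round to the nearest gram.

127 g/day

Convert to metric: weight = 208 ÷ 2.2 = 94.5455 kg; height = 78 × 2.54 = 198.12 cm.
Mifflin-St Jeor (male): BMR = 10(94.5455) + 6.25(198.12) − 5(18) + 5 = 945.4545 + 1238.25 − 90 + 5 = 2098.7045 kcal/day.
TEE = 2098.7045 × 1.375 = 2885.7188 kcal/day.
With stress factor 1.2: 2885.7188 × 1.2 = 3462.8625 kcal/day.
Fat energy = 33% × 3462.8625 = 1142.7446 kcal.
Fat = 1142.7446 ÷ 9 kcal/g = 126.9716 g.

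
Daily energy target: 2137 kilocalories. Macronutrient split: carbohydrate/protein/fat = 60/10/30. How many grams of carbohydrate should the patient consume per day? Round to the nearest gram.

Carbohydrate energy = 60% × 2137 = 1282.2 kcal.
At 4 kcal/g: 1282.2 ÷ 4 = 320.55 g.

321 g/day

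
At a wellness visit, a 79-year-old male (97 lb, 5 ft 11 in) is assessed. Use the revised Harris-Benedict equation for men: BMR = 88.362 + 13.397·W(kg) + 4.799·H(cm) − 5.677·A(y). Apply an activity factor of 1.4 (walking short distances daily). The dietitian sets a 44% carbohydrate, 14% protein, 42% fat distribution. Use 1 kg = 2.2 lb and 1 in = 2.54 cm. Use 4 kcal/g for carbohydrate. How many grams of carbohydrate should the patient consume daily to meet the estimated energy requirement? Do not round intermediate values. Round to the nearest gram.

Convert to metric: weight = 97 ÷ 2.2 = 44.0909 kg; height = (5×12 + 11) × 2.54 = 71 × 2.54 = 180.34 cm.
Harris-Benedict: BMR = 88.362 + 13.397(44.0909) + 4.799(180.34) − 5.677(79) = 1096.0166 kcal/day.
TEE = 1096.0166 × 1.4 = 1534.4232 kcal/day.
Carbohydrate energy = 44% × 1534.4232 = 675.1462 kcal.
Carbohydrate = 675.1462 ÷ 4 kcal/g = 168.7866 g.

169 g/day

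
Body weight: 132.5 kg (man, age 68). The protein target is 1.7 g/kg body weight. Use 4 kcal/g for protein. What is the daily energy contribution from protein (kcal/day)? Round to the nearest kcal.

Protein = 1.7 g/kg × 132.5 kg = 225.25 g/day.
Protein energy = 225.25 g × 4 kcal/g = 901 kcal/day.

901 kcal/day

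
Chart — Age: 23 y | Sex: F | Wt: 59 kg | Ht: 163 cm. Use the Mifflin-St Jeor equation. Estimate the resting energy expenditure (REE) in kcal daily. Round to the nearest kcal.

Mifflin-St Jeor (female): BMR = 10(59) + 6.25(163) − 5(23) − 161 = 590 + 1018.75 − 115 − 161 = 1332.75 kcal/day.

1333 kcal daily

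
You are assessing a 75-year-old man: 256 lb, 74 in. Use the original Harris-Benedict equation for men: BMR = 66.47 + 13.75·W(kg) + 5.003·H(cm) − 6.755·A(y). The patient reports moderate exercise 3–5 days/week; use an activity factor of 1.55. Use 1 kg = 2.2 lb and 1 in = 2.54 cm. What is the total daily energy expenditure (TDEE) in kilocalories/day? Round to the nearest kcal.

Convert to metric: weight = 256 ÷ 2.2 = 116.3636 kg; height = 74 × 2.54 = 187.96 cm.
Harris-Benedict: BMR = 66.47 + 13.75(116.3636) + 5.003(187.96) − 6.755(75) = 2100.2089 kcal/day.
TEE = BMR × activity factor = 2100.2089 × 1.55 = 3255.3238 kcal/day.

3255 kilocalories/day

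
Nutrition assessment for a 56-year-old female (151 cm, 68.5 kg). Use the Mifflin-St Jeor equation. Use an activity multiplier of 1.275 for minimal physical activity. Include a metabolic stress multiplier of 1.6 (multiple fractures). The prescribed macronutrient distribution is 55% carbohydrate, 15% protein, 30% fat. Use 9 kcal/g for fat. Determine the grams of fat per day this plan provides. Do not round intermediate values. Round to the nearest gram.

81 g/day

Mifflin-St Jeor (female): BMR = 10(68.5) + 6.25(151) − 5(56) − 161 = 685 + 943.75 − 280 − 161 = 1187.75 kcal/day.
TEE = 1187.75 × 1.275 = 1514.3813 kcal/day.
With stress factor 1.6: 1514.3813 × 1.6 = 2423.01 kcal/day.
Fat energy = 30% × 2423.01 = 726.903 kcal.
Fat = 726.903 ÷ 9 kcal/g = 80.767 g.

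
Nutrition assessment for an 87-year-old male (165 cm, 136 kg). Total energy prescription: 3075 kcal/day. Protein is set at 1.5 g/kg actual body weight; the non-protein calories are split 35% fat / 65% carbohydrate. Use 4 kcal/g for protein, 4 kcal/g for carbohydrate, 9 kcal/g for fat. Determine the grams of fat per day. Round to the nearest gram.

Protein = 1.5 × 136 = 204 g → 204 × 4 = 816 kcal.
Non-protein calories = 3075 − 816 = 2259 kcal.
Fat: 35% × 2259 = 790.65 kcal; carbohydrate: 1468.35 kcal.
Fat: 790.65 kcal ÷ 9 kcal/g = 87.85 g.

88 g/day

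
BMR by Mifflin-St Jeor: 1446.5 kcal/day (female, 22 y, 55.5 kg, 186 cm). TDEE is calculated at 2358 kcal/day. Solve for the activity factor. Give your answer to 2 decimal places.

1.63

Activity factor = TEE ÷ BMR = 2358 ÷ 1446.5 = 1.63.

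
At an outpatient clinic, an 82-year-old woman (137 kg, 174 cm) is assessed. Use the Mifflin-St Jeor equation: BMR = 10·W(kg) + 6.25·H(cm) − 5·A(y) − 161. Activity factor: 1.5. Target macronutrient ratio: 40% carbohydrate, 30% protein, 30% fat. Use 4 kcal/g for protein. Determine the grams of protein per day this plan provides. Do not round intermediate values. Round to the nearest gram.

Mifflin-St Jeor (female): BMR = 10(137) + 6.25(174) − 5(82) − 161 = 1370 + 1087.5 − 410 − 161 = 1886.5 kcal/day.
TEE = 1886.5 × 1.5 = 2829.75 kcal/day.
Protein energy = 30% × 2829.75 = 848.925 kcal.
Protein = 848.925 ÷ 4 kcal/g = 212.2313 g.

212 g/day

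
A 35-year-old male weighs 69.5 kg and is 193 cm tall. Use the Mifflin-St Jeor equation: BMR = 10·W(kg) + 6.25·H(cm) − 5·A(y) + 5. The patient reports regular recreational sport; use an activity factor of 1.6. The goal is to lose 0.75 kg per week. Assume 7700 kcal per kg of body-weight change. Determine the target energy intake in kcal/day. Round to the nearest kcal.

Mifflin-St Jeor (male): BMR = 10(69.5) + 6.25(193) − 5(35) + 5 = 695 + 1206.25 − 175 + 5 = 1731.25 kcal/day.
TEE = 1731.25 × 1.6 = 2770 kcal/day.
Required daily deficit = 0.75 × 7700 ÷ 7 = 825 kcal/day.
Target intake = 2770 − 825 = 1945 kcal/day.

1945 kcal/day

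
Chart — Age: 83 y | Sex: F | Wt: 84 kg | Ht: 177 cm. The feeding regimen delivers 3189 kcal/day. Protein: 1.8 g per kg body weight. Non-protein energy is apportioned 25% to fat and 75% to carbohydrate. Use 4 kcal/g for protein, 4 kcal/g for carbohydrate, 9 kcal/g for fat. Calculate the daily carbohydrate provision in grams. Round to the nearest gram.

485 g/day

Protein = 1.8 × 84 = 151.2 g → 151.2 × 4 = 604.8 kcal.
Non-protein calories = 3189 − 604.8 = 2584.2 kcal.
Fat: 25% × 2584.2 = 646.05 kcal; carbohydrate: 1938.15 kcal.
Carbohydrate: 1938.15 kcal ÷ 4 kcal/g = 484.5375 g.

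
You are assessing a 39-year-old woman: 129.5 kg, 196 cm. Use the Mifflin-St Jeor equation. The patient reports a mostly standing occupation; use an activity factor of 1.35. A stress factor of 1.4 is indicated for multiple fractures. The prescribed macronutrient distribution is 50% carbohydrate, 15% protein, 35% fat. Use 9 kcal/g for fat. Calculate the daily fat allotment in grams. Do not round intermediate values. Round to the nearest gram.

Mifflin-St Jeor (female): BMR = 10(129.5) + 6.25(196) − 5(39) − 161 = 1295 + 1225 − 195 − 161 = 2164 kcal/day.
TEE = 2164 × 1.35 = 2921.4 kcal/day.
With stress factor 1.4: 2921.4 × 1.4 = 4089.96 kcal/day.
Fat energy = 35% × 4089.96 = 1431.486 kcal.
Fat = 1431.486 ÷ 9 kcal/g = 159.054 g.

159 g/day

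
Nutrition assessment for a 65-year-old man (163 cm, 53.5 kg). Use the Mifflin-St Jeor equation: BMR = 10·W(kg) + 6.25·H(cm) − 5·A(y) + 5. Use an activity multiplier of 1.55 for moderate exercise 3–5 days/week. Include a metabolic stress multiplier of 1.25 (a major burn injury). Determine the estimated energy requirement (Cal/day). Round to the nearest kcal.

2390 Cal/day

Mifflin-St Jeor (male): BMR = 10(53.5) + 6.25(163) − 5(65) + 5 = 535 + 1018.75 − 325 + 5 = 1233.75 kcal/day.
TEE = BMR × activity factor = 1233.75 × 1.55 = 1912.3125 kcal/day.
Apply stress factor: 1912.3125 × 1.25 = 2390.3906 kcal/day.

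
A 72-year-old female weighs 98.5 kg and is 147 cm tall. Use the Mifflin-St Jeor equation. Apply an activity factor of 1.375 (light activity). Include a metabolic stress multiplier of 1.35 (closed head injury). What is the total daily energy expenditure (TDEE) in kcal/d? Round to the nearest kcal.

Mifflin-St Jeor (female): BMR = 10(98.5) + 6.25(147) − 5(72) − 161 = 985 + 918.75 − 360 − 161 = 1382.75 kcal/day.
TEE = BMR × activity factor = 1382.75 × 1.375 = 1901.2813 kcal/day.
Apply stress factor: 1901.2813 × 1.35 = 2566.7297 kcal/day.

2567 kcal/d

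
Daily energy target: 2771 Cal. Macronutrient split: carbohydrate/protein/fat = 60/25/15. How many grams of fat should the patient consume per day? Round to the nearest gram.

46 g/day

Fat energy = 15% × 2771 = 415.65 kcal.
At 9 kcal/g: 415.65 ÷ 9 = 46.1833 g.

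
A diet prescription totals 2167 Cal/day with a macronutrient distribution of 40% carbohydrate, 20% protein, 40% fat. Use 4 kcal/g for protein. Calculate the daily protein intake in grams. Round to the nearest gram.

Protein energy = 20% × 2167 = 433.4 kcal.
At 4 kcal/g: 433.4 ÷ 4 = 108.35 g.

108 g/day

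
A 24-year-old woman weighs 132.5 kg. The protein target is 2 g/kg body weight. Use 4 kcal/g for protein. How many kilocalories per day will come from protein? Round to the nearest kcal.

1060 kcal/day

Protein = 2 g/kg × 132.5 kg = 265 g/day.
Protein energy = 265 g × 4 kcal/g = 1060 kcal/day.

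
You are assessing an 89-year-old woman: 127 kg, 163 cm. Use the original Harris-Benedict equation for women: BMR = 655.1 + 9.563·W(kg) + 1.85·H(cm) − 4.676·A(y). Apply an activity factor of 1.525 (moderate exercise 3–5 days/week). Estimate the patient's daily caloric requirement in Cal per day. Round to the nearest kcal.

Harris-Benedict: BMR = 655.1 + 9.563(127) + 1.85(163) − 4.676(89) = 1754.987 kcal/day.
TEE = BMR × activity factor = 1754.987 × 1.525 = 2676.3552 kcal/day.

2676 Cal per day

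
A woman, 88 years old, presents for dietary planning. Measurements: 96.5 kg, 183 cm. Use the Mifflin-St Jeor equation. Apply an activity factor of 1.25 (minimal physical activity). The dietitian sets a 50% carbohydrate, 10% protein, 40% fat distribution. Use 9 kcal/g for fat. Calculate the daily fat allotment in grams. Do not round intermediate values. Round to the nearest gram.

84 g/day

Mifflin-St Jeor (female): BMR = 10(96.5) + 6.25(183) − 5(88) − 161 = 965 + 1143.75 − 440 − 161 = 1507.75 kcal/day.
TEE = 1507.75 × 1.25 = 1884.6875 kcal/day.
Fat energy = 40% × 1884.6875 = 753.875 kcal.
Fat = 753.875 ÷ 9 kcal/g = 83.7639 g.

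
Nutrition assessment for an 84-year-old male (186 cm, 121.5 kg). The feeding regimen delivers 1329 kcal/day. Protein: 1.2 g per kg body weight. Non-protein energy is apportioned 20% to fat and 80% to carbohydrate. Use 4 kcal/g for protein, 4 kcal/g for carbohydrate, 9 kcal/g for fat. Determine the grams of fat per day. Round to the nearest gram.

17 g/day

Protein = 1.2 × 121.5 = 145.8 g → 145.8 × 4 = 583.2 kcal.
Non-protein calories = 1329 − 583.2 = 745.8 kcal.
Fat: 20% × 745.8 = 149.16 kcal; carbohydrate: 596.64 kcal.
Fat: 149.16 kcal ÷ 9 kcal/g = 16.5733 g.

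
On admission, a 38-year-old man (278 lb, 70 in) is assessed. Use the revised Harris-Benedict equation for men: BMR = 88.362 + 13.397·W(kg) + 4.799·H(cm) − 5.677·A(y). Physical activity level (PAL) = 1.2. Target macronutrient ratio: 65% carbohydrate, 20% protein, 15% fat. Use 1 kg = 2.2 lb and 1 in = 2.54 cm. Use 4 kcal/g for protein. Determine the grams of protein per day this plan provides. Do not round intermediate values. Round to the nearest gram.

Convert to metric: weight = 278 ÷ 2.2 = 126.3636 kg; height = 70 × 2.54 = 177.8 cm.
Harris-Benedict: BMR = 88.362 + 13.397(126.3636) + 4.799(177.8) − 5.677(38) = 2418.7918 kcal/day.
TEE = 2418.7918 × 1.2 = 2902.5502 kcal/day.
Protein energy = 20% × 2902.5502 = 580.51 kcal.
Protein = 580.51 ÷ 4 kcal/g = 145.1275 g.

145 g/day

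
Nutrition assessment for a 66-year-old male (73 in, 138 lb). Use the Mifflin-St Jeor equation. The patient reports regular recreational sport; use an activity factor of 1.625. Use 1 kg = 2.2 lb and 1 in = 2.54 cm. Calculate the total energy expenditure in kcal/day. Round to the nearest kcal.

2374 kcal/day

Convert to metric: weight = 138 ÷ 2.2 = 62.7273 kg; height = 73 × 2.54 = 185.42 cm.
Mifflin-St Jeor (male): BMR = 10(62.7273) + 6.25(185.42) − 5(66) + 5 = 627.2727 + 1158.875 − 330 + 5 = 1461.1477 kcal/day.
TEE = BMR × activity factor = 1461.1477 × 1.625 = 2374.3651 kcal/day.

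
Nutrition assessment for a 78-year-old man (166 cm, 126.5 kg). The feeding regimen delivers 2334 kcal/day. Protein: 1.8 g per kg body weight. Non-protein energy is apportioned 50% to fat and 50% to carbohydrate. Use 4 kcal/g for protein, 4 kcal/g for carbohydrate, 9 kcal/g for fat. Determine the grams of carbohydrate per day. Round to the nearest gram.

Protein = 1.8 × 126.5 = 227.7 g → 227.7 × 4 = 910.8 kcal.
Non-protein calories = 2334 − 910.8 = 1423.2 kcal.
Fat: 50% × 1423.2 = 711.6 kcal; carbohydrate: 711.6 kcal.
Carbohydrate: 711.6 kcal ÷ 4 kcal/g = 177.9 g.

178 g/day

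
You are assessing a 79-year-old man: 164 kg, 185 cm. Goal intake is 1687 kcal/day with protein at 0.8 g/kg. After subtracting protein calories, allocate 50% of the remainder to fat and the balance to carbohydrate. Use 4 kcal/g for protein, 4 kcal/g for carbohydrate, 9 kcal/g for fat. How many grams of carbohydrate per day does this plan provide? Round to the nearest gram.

145 g/day

Protein = 0.8 × 164 = 131.2 g → 131.2 × 4 = 524.8 kcal.
Non-protein calories = 1687 − 524.8 = 1162.2 kcal.
Fat: 50% × 1162.2 = 581.1 kcal; carbohydrate: 581.1 kcal.
Carbohydrate: 581.1 kcal ÷ 4 kcal/g = 145.275 g.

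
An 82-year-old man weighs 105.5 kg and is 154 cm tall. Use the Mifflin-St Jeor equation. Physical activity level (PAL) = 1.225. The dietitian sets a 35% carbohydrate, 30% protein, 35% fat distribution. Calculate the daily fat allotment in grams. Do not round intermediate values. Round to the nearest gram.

Mifflin-St Jeor (male): BMR = 10(105.5) + 6.25(154) − 5(82) + 5 = 1055 + 962.5 − 410 + 5 = 1612.5 kcal/day.
TEE = 1612.5 × 1.225 = 1975.3125 kcal/day.
Fat energy = 35% × 1975.3125 = 691.3594 kcal.
Fat = 691.3594 ÷ 9 kcal/g = 76.8177 g.

77 g/day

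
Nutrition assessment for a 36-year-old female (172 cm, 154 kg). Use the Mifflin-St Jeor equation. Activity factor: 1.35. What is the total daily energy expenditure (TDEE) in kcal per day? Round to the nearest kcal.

Mifflin-St Jeor (female): BMR = 10(154) + 6.25(172) − 5(36) − 161 = 1540 + 1075 − 180 − 161 = 2274 kcal/day.
TEE = BMR × activity factor = 2274 × 1.35 = 3069.9 kcal/day.

3070 kcal per day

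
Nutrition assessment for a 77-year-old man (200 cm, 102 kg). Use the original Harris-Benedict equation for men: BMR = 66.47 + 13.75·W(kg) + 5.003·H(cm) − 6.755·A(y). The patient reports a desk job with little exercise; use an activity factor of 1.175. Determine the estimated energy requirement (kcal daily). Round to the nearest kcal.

2291 kcal daily

Harris-Benedict: BMR = 66.47 + 13.75(102) + 5.003(200) − 6.755(77) = 1949.435 kcal/day.
TEE = BMR × activity factor = 1949.435 × 1.175 = 2290.5861 kcal/day.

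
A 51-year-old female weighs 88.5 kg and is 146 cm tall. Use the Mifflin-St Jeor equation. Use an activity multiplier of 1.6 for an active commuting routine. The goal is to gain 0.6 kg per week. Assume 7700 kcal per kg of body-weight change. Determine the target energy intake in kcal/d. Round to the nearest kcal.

Mifflin-St Jeor (female): BMR = 10(88.5) + 6.25(146) − 5(51) − 161 = 885 + 912.5 − 255 − 161 = 1381.5 kcal/day.
TEE = 1381.5 × 1.6 = 2210.4 kcal/day.
Required daily surplus = 0.6 × 7700 ÷ 7 = 660 kcal/day.
Target intake = 2210.4 + 660 = 2870.4 kcal/day.

2870 kcal/d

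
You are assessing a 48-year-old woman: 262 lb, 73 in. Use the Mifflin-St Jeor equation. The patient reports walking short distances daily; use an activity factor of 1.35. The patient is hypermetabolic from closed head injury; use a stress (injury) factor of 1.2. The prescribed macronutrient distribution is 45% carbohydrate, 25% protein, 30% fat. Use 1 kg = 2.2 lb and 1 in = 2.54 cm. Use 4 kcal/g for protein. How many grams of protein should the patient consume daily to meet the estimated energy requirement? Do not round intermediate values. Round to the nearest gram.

197 g/day

Convert to metric: weight = 262 ÷ 2.2 = 119.0909 kg; height = 73 × 2.54 = 185.42 cm.
Mifflin-St Jeor (female): BMR = 10(119.0909) + 6.25(185.42) − 5(48) − 161 = 1190.9091 + 1158.875 − 240 − 161 = 1948.7841 kcal/day.
TEE = 1948.7841 × 1.35 = 2630.8585 kcal/day.
With stress factor 1.2: 2630.8585 × 1.2 = 3157.0302 kcal/day.
Protein energy = 25% × 3157.0302 = 789.2576 kcal.
Protein = 789.2576 ÷ 4 kcal/g = 197.3144 g.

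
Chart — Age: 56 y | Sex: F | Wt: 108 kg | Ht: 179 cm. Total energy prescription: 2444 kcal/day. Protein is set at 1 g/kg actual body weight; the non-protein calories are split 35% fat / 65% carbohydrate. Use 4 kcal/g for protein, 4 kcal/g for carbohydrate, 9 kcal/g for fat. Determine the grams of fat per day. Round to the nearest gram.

Protein = 1 × 108 = 108 g → 108 × 4 = 432 kcal.
Non-protein calories = 2444 − 432 = 2012 kcal.
Fat: 35% × 2012 = 704.2 kcal; carbohydrate: 1307.8 kcal.
Fat: 704.2 kcal ÷ 9 kcal/g = 78.2444 g.

78 g/day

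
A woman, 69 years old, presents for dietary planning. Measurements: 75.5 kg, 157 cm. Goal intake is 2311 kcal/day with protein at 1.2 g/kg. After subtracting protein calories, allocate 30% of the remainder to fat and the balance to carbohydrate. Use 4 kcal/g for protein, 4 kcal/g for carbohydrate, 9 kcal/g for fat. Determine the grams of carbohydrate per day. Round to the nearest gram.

Protein = 1.2 × 75.5 = 90.6 g → 90.6 × 4 = 362.4 kcal.
Non-protein calories = 2311 − 362.4 = 1948.6 kcal.
Fat: 30% × 1948.6 = 584.58 kcal; carbohydrate: 1364.02 kcal.
Carbohydrate: 1364.02 kcal ÷ 4 kcal/g = 341.005 g.

341 g/day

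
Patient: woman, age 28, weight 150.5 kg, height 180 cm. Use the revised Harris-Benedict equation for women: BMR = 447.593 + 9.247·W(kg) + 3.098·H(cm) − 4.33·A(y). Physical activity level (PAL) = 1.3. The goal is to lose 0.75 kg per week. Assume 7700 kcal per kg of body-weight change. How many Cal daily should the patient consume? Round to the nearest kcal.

2133 Cal daily

Harris-Benedict: BMR = 447.593 + 9.247(150.5) + 3.098(180) − 4.33(28) = 2275.6665 kcal/day.
TEE = 2275.6665 × 1.3 = 2958.3665 kcal/day.
Required daily deficit = 0.75 × 7700 ÷ 7 = 825 kcal/day.
Target intake = 2958.3665 − 825 = 2133.3665 kcal/day.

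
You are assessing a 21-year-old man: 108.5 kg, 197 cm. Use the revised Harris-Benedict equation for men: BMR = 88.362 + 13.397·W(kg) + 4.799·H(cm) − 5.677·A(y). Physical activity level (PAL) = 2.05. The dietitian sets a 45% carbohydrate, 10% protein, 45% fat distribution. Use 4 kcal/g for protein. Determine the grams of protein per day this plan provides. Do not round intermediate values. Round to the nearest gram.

121 g/day

Harris-Benedict: BMR = 88.362 + 13.397(108.5) + 4.799(197) − 5.677(21) = 2368.1225 kcal/day.
TEE = 2368.1225 × 2.05 = 4854.6511 kcal/day.
Protein energy = 10% × 4854.6511 = 485.4651 kcal.
Protein = 485.4651 ÷ 4 kcal/g = 121.3663 g.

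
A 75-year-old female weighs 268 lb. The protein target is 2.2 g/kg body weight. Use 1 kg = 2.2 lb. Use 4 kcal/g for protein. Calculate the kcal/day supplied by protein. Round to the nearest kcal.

1072 kcal/day

Weight in kg = 268 ÷ 2.2 = 121.8182 kg.
Protein = 2.2 g/kg × 121.8182 kg = 268 g/day.
Protein energy = 268 g × 4 kcal/g = 1072 kcal/day.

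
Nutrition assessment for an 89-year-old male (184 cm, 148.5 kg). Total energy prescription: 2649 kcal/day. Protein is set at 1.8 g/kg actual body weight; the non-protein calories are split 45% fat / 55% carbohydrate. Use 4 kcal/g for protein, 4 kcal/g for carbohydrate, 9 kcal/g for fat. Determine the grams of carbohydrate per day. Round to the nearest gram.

217 g/day

Protein = 1.8 × 148.5 = 267.3 g → 267.3 × 4 = 1069.2 kcal.
Non-protein calories = 2649 − 1069.2 = 1579.8 kcal.
Fat: 45% × 1579.8 = 710.91 kcal; carbohydrate: 868.89 kcal.
Carbohydrate: 868.89 kcal ÷ 4 kcal/g = 217.2225 g.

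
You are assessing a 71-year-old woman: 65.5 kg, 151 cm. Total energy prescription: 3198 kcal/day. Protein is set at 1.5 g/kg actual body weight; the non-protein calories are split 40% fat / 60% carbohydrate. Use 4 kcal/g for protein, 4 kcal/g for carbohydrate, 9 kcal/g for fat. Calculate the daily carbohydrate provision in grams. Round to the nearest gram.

421 g/day

Protein = 1.5 × 65.5 = 98.25 g → 98.25 × 4 = 393 kcal.
Non-protein calories = 3198 − 393 = 2805 kcal.
Fat: 40% × 2805 = 1122 kcal; carbohydrate: 1683 kcal.
Carbohydrate: 1683 kcal ÷ 4 kcal/g = 420.75 g.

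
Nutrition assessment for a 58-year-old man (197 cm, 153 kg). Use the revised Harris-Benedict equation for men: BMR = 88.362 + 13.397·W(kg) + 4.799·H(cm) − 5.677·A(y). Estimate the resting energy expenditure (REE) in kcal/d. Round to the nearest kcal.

Harris-Benedict: BMR = 88.362 + 13.397(153) + 4.799(197) − 5.677(58) = 2754.24 kcal/day.

2754 kcal/d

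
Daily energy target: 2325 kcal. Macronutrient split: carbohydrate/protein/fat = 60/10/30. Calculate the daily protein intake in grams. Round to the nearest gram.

Protein energy = 10% × 2325 = 232.5 kcal.
At 4 kcal/g: 232.5 ÷ 4 = 58.125 g.

58 g/day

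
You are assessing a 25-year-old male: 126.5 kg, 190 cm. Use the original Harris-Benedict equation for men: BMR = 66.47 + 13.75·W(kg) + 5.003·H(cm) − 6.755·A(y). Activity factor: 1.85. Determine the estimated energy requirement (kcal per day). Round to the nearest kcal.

Harris-Benedict: BMR = 66.47 + 13.75(126.5) + 5.003(190) − 6.755(25) = 2587.54 kcal/day.
TEE = BMR × activity factor = 2587.54 × 1.85 = 4786.949 kcal/day.

4787 kcal per day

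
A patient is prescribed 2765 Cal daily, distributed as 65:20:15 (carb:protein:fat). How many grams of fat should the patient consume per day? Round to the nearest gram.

46 g/day

Fat energy = 15% × 2765 = 414.75 kcal.
At 9 kcal/g: 414.75 ÷ 9 = 46.0833 g.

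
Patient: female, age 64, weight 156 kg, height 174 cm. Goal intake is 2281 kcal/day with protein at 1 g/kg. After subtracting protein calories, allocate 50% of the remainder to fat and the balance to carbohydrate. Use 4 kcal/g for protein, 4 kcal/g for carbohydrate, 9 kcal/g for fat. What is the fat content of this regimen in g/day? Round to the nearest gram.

92 g/day

Protein = 1 × 156 = 156 g → 156 × 4 = 624 kcal.
Non-protein calories = 2281 − 624 = 1657 kcal.
Fat: 50% × 1657 = 828.5 kcal; carbohydrate: 828.5 kcal.
Fat: 828.5 kcal ÷ 9 kcal/g = 92.0556 g.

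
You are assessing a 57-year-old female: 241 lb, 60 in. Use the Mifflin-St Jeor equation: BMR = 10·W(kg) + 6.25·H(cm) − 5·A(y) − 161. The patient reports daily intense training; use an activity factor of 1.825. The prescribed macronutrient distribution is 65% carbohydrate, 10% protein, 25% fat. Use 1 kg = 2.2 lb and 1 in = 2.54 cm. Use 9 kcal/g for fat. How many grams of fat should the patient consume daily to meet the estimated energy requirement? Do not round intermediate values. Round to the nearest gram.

Convert to metric: weight = 241 ÷ 2.2 = 109.5455 kg; height = 60 × 2.54 = 152.4 cm.
Mifflin-St Jeor (female): BMR = 10(109.5455) + 6.25(152.4) − 5(57) − 161 = 1095.4545 + 952.5 − 285 − 161 = 1601.9545 kcal/day.
TEE = 1601.9545 × 1.825 = 2923.567 kcal/day.
Fat energy = 25% × 2923.567 = 730.8918 kcal.
Fat = 730.8918 ÷ 9 kcal/g = 81.2102 g.

81 g/day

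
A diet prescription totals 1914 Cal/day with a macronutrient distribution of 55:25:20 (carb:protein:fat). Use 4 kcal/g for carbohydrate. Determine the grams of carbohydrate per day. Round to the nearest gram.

263 g/day

Carbohydrate energy = 55% × 1914 = 1052.7 kcal.
At 4 kcal/g: 1052.7 ÷ 4 = 263.175 g.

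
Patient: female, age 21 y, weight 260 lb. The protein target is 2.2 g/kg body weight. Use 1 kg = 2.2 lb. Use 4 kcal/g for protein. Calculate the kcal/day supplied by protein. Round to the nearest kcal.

Weight in kg = 260 ÷ 2.2 = 118.1818 kg.
Protein = 2.2 g/kg × 118.1818 kg = 260 g/day.
Protein energy = 260 g × 4 kcal/g = 1040 kcal/day.

1040 kcal/day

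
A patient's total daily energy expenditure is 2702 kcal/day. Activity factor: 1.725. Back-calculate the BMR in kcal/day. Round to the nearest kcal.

BMR = TEE ÷ activity factor = 2702 ÷ 1.725 = 1566.3768 kcal/day.

1566 kcal/day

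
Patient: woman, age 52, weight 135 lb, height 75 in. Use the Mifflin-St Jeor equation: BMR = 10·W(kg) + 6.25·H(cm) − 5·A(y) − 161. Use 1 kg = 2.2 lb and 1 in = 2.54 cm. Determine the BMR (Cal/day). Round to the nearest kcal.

Convert to metric: weight = 135 ÷ 2.2 = 61.3636 kg; height = 75 × 2.54 = 190.5 cm.
Mifflin-St Jeor (female): BMR = 10(61.3636) + 6.25(190.5) − 5(52) − 161 = 613.6364 + 1190.625 − 260 − 161 = 1383.2614 kcal/day.

1383 Cal/day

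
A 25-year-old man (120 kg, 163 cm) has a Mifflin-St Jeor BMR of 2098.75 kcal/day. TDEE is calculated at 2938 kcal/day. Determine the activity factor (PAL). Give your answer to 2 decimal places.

1.40

Activity factor = TEE ÷ BMR = 2938 ÷ 2098.75 = 1.4.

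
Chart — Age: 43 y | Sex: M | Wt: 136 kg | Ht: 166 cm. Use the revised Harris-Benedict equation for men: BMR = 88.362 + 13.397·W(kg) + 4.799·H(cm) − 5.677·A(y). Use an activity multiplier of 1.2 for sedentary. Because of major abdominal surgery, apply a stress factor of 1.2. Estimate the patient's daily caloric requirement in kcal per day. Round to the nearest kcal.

Harris-Benedict: BMR = 88.362 + 13.397(136) + 4.799(166) − 5.677(43) = 2462.877 kcal/day.
TEE = BMR × activity factor = 2462.877 × 1.2 = 2955.4524 kcal/day.
Apply stress factor: 2955.4524 × 1.2 = 3546.5429 kcal/day.

3547 kcal per day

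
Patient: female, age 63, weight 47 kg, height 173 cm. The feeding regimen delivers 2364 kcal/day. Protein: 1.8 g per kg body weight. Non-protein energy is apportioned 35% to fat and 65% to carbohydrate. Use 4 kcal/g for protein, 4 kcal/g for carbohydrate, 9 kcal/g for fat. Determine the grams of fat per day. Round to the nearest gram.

79 g/day

Protein = 1.8 × 47 = 84.6 g → 84.6 × 4 = 338.4 kcal.
Non-protein calories = 2364 − 338.4 = 2025.6 kcal.
Fat: 35% × 2025.6 = 708.96 kcal; carbohydrate: 1316.64 kcal.
Fat: 708.96 kcal ÷ 9 kcal/g = 78.7733 g.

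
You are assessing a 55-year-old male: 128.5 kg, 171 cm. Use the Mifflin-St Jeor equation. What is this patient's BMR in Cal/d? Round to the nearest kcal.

2084 Cal/d

Mifflin-St Jeor (male): BMR = 10(128.5) + 6.25(171) − 5(55) + 5 = 1285 + 1068.75 − 275 + 5 = 2083.75 kcal/day.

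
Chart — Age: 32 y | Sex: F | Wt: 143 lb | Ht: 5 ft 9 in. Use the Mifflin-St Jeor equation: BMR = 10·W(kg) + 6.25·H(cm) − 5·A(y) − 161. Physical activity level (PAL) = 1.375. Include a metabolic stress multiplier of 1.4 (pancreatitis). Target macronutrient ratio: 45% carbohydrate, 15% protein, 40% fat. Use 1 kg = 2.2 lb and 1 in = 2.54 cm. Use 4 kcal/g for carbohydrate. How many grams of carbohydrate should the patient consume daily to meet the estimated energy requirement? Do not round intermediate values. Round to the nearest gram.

Convert to metric: weight = 143 ÷ 2.2 = 65 kg; height = (5×12 + 9) × 2.54 = 69 × 2.54 = 175.26 cm.
Mifflin-St Jeor (female): BMR = 10(65) + 6.25(175.26) − 5(32) − 161 = 650 + 1095.375 − 160 − 161 = 1424.375 kcal/day.
TEE = 1424.375 × 1.375 = 1958.5156 kcal/day.
With stress factor 1.4: 1958.5156 × 1.4 = 2741.9219 kcal/day.
Carbohydrate energy = 45% × 2741.9219 = 1233.8648 kcal.
Carbohydrate = 1233.8648 ÷ 4 kcal/g = 308.4662 g.

308 g/day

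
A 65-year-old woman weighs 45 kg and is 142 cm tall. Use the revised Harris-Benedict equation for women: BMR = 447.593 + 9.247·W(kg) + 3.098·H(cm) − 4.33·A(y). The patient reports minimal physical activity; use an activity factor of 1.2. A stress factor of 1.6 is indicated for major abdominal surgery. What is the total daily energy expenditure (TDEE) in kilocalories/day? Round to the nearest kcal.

1963 kilocalories/day

Harris-Benedict: BMR = 447.593 + 9.247(45) + 3.098(142) − 4.33(65) = 1022.174 kcal/day.
TEE = BMR × activity factor = 1022.174 × 1.2 = 1226.6088 kcal/day.
Apply stress factor: 1226.6088 × 1.6 = 1962.5741 kcal/day.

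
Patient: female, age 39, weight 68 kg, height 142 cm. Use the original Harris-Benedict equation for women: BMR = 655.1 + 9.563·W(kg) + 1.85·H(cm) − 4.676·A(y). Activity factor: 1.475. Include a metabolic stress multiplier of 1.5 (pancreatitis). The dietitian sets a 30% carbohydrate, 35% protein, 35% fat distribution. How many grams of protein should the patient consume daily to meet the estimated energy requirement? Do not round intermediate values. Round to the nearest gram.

Harris-Benedict: BMR = 655.1 + 9.563(68) + 1.85(142) − 4.676(39) = 1385.72 kcal/day.
TEE = 1385.72 × 1.475 = 2043.937 kcal/day.
With stress factor 1.5: 2043.937 × 1.5 = 3065.9055 kcal/day.
Protein energy = 35% × 3065.9055 = 1073.0669 kcal.
Protein = 1073.0669 ÷ 4 kcal/g = 268.2667 g.

268 g/day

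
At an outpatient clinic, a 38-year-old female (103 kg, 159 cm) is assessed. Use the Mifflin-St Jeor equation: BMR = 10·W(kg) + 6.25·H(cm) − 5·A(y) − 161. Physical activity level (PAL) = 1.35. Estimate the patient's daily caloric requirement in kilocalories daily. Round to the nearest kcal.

Mifflin-St Jeor (female): BMR = 10(103) + 6.25(159) − 5(38) − 161 = 1030 + 993.75 − 190 − 161 = 1672.75 kcal/day.
TEE = BMR × activity factor = 1672.75 × 1.35 = 2258.2125 kcal/day.

2258 kilocalories daily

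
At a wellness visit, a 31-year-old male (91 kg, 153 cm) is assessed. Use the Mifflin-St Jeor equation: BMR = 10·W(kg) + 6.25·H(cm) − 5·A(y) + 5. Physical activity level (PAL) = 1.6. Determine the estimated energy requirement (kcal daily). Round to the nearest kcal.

Mifflin-St Jeor (male): BMR = 10(91) + 6.25(153) − 5(31) + 5 = 910 + 956.25 − 155 + 5 = 1716.25 kcal/day.
TEE = BMR × activity factor = 1716.25 × 1.6 = 2746 kcal/day.

2746 kcal daily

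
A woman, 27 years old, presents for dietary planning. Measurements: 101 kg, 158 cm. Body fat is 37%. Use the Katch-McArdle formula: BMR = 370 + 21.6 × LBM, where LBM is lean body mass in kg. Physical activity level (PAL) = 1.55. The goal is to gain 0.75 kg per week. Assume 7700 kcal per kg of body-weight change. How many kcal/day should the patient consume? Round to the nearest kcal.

3529 kcal/day

LBM = 101 × (1 − 0.37) = 63.63 kg. Katch-McArdle: BMR = 370 + 21.6 × 63.63 = 1744.408 kcal/day.
TEE = 1744.408 × 1.55 = 2703.8324 kcal/day.
Required daily surplus = 0.75 × 7700 ÷ 7 = 825 kcal/day.
Target intake = 2703.8324 + 825 = 3528.8324 kcal/day.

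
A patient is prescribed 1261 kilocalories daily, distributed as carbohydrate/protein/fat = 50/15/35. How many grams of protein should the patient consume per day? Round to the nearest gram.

47 g/day

Protein energy = 15% × 1261 = 189.15 kcal.
At 4 kcal/g: 189.15 ÷ 4 = 47.2875 g.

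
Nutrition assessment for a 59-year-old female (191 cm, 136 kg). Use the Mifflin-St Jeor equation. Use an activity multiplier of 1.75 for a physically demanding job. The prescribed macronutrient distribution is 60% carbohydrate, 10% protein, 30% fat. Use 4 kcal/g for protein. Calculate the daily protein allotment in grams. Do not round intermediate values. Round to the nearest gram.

92 g/day

Mifflin-St Jeor (female): BMR = 10(136) + 6.25(191) − 5(59) − 161 = 1360 + 1193.75 − 295 − 161 = 2097.75 kcal/day.
TEE = 2097.75 × 1.75 = 3671.0625 kcal/day.
Protein energy = 10% × 3671.0625 = 367.1063 kcal.
Protein = 367.1063 ÷ 4 kcal/g = 91.7766 g.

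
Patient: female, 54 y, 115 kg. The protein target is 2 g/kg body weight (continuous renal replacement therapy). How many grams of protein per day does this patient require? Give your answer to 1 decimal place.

Protein = 2 g/kg × 115 kg = 230 g/day.

230.0 g/day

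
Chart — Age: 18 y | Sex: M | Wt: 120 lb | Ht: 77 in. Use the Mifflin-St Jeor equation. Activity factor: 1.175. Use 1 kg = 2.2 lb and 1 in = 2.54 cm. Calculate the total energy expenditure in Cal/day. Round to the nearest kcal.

Convert to metric: weight = 120 ÷ 2.2 = 54.5455 kg; height = 77 × 2.54 = 195.58 cm.
Mifflin-St Jeor (male): BMR = 10(54.5455) + 6.25(195.58) − 5(18) + 5 = 545.4545 + 1222.375 − 90 + 5 = 1682.8295 kcal/day.
TEE = BMR × activity factor = 1682.8295 × 1.175 = 1977.3247 kcal/day.

1977 Cal/day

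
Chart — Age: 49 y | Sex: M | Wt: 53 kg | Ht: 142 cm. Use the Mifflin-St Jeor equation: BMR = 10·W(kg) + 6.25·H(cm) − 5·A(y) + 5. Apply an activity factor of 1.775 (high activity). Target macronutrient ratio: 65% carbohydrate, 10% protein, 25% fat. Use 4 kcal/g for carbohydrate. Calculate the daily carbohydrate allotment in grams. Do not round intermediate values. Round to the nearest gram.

340 g/day

Mifflin-St Jeor (male): BMR = 10(53) + 6.25(142) − 5(49) + 5 = 530 + 887.5 − 245 + 5 = 1177.5 kcal/day.
TEE = 1177.5 × 1.775 = 2090.0625 kcal/day.
Carbohydrate energy = 65% × 2090.0625 = 1358.5406 kcal.
Carbohydrate = 1358.5406 ÷ 4 kcal/g = 339.6352 g.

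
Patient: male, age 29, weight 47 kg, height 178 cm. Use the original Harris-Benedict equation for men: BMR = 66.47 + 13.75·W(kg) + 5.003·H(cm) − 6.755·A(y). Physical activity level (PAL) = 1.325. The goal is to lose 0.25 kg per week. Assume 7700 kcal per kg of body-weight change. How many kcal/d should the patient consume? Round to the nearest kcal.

Harris-Benedict: BMR = 66.47 + 13.75(47) + 5.003(178) − 6.755(29) = 1407.359 kcal/day.
TEE = 1407.359 × 1.325 = 1864.7507 kcal/day.
Required daily deficit = 0.25 × 7700 ÷ 7 = 275 kcal/day.
Target intake = 1864.7507 − 275 = 1589.7507 kcal/day.

1590 kcal/d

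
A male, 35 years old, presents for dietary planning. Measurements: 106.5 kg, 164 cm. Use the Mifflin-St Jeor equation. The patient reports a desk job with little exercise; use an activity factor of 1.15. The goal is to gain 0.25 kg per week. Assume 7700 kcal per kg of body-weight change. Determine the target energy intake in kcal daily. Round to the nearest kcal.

2483 kcal daily

Mifflin-St Jeor (male): BMR = 10(106.5) + 6.25(164) − 5(35) + 5 = 1065 + 1025 − 175 + 5 = 1920 kcal/day.
TEE = 1920 × 1.15 = 2208 kcal/day.
Required daily surplus = 0.25 × 7700 ÷ 7 = 275 kcal/day.
Target intake = 2208 + 275 = 2483 kcal/day.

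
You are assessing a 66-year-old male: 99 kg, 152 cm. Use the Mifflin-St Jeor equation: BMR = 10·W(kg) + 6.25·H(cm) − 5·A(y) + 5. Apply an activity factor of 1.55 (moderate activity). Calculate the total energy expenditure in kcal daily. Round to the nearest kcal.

Mifflin-St Jeor (male): BMR = 10(99) + 6.25(152) − 5(66) + 5 = 990 + 950 − 330 + 5 = 1615 kcal/day.
TEE = BMR × activity factor = 1615 × 1.55 = 2503.25 kcal/day.

2503 kcal daily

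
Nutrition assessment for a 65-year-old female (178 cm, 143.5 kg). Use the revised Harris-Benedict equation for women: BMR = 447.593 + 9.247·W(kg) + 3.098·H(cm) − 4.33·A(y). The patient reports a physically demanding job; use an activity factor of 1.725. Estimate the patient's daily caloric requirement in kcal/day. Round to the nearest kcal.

3527 kcal/day

Harris-Benedict: BMR = 447.593 + 9.247(143.5) + 3.098(178) − 4.33(65) = 2044.5315 kcal/day.
TEE = BMR × activity factor = 2044.5315 × 1.725 = 3526.8168 kcal/day.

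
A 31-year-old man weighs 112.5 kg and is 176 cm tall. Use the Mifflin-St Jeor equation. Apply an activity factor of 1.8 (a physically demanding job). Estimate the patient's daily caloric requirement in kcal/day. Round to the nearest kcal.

Mifflin-St Jeor (male): BMR = 10(112.5) + 6.25(176) − 5(31) + 5 = 1125 + 1100 − 155 + 5 = 2075 kcal/day.
TEE = BMR × activity factor = 2075 × 1.8 = 3735 kcal/day.

3735 kcal/day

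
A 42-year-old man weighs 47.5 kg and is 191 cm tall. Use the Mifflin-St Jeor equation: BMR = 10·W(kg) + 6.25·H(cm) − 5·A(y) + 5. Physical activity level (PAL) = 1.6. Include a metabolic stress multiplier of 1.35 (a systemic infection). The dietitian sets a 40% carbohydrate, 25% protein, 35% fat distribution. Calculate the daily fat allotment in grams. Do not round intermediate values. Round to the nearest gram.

Mifflin-St Jeor (male): BMR = 10(47.5) + 6.25(191) − 5(42) + 5 = 475 + 1193.75 − 210 + 5 = 1463.75 kcal/day.
TEE = 1463.75 × 1.6 = 2342 kcal/day.
With stress factor 1.35: 2342 × 1.35 = 3161.7 kcal/day.
Fat energy = 35% × 3161.7 = 1106.595 kcal.
Fat = 1106.595 ÷ 9 kcal/g = 122.955 g.

123 g/day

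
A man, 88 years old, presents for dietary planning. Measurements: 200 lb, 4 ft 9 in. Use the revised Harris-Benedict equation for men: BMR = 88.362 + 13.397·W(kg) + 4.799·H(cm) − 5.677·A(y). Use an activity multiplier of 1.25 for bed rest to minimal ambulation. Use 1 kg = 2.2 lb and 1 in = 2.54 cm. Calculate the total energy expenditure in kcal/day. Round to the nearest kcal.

1877 kcal/day

Convert to metric: weight = 200 ÷ 2.2 = 90.9091 kg; height = (4×12 + 9) × 2.54 = 57 × 2.54 = 144.78 cm.
Harris-Benedict: BMR = 88.362 + 13.397(90.9091) + 4.799(144.78) − 5.677(88) = 1501.4943 kcal/day.
TEE = BMR × activity factor = 1501.4943 × 1.25 = 1876.8679 kcal/day.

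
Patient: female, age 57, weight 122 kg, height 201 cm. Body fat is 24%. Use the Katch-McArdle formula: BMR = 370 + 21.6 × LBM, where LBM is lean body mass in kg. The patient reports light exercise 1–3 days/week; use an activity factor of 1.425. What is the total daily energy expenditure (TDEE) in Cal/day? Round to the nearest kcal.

LBM = 122 × (1 − 0.24) = 92.72 kg. Katch-McArdle: BMR = 370 + 21.6 × 92.72 = 2372.752 kcal/day.
TEE = BMR × activity factor = 2372.752 × 1.425 = 3381.1716 kcal/day.

3381 Cal/day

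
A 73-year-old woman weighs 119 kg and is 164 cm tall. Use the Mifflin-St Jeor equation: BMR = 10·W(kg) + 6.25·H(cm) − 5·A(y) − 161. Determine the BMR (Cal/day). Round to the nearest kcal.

Mifflin-St Jeor (female): BMR = 10(119) + 6.25(164) − 5(73) − 161 = 1190 + 1025 − 365 − 161 = 1689 kcal/day.

1689 Cal/day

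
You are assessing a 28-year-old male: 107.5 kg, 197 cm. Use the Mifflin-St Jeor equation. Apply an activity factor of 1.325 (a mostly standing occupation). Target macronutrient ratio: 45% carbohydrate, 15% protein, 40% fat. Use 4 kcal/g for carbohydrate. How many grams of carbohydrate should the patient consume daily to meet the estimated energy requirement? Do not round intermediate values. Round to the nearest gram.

Mifflin-St Jeor (male): BMR = 10(107.5) + 6.25(197) − 5(28) + 5 = 1075 + 1231.25 − 140 + 5 = 2171.25 kcal/day.
TEE = 2171.25 × 1.325 = 2876.9063 kcal/day.
Carbohydrate energy = 45% × 2876.9063 = 1294.6078 kcal.
Carbohydrate = 1294.6078 ÷ 4 kcal/g = 323.652 g.

324 g/day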